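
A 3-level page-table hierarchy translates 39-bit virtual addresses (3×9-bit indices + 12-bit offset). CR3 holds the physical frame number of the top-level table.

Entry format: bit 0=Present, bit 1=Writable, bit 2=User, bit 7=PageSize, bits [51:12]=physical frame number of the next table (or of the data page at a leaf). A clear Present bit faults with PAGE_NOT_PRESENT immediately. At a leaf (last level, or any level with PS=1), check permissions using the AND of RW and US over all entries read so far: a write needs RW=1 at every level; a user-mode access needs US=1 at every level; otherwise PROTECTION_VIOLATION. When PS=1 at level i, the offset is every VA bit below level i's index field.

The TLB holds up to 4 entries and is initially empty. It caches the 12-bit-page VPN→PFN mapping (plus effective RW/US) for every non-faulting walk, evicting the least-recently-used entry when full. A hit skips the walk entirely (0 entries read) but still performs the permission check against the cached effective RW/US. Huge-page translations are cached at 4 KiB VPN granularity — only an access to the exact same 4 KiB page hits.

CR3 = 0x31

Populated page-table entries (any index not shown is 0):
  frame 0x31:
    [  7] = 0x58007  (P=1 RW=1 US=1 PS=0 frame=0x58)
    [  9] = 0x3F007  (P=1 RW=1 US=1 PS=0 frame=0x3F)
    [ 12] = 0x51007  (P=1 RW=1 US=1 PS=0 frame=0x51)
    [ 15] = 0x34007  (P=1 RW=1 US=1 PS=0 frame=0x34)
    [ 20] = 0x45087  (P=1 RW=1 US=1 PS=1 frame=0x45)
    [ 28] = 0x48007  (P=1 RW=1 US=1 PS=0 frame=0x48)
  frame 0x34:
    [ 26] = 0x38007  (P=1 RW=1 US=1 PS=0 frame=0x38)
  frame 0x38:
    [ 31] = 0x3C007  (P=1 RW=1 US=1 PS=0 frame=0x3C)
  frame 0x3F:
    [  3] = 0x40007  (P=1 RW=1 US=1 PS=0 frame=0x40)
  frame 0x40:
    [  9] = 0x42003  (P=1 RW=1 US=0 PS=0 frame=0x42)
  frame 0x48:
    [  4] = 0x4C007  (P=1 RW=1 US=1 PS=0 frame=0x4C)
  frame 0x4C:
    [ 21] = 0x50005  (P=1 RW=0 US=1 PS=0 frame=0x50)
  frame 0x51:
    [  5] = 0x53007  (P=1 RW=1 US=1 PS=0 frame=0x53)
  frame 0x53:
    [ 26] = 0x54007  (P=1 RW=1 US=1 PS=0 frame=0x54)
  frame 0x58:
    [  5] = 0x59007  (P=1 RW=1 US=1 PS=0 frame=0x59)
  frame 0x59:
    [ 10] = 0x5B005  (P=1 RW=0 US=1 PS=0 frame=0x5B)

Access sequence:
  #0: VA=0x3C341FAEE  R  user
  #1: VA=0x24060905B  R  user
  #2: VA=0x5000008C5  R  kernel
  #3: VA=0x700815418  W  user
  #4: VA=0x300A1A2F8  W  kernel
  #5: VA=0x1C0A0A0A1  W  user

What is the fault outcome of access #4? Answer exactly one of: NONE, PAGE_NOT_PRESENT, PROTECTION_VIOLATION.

Per-access translation:
#0 VA=0x3C341FAEE (r,user):
  lvl0: tbl 0x31, slot 15 ⇒ 0x34007 (P1/RW1/US1/PS0)
  lvl1: tbl 0x34, slot 26 ⇒ 0x38007 (P1/RW1/US1/PS0)
  lvl2: tbl 0x38, slot 31 ⇒ 0x3C007 (P1/RW1/US1/PS0)
  ⇒ phys 0x3CAEE  [3 reads]
#1 VA=0x24060905B (r,user):
  lvl0: tbl 0x31, slot 9 ⇒ 0x3F007 (P1/RW1/US1/PS0)
  lvl1: tbl 0x3F, slot 3 ⇒ 0x40007 (P1/RW1/US1/PS0)
  lvl2: tbl 0x40, slot 9 ⇒ 0x42003 (P1/RW1/US0/PS0)
  ⇒ fault: PROTECTION_VIOLATION  — 3 lookups
#2 VA=0x5000008C5 (r,kernel):
  lvl0: tbl 0x31, slot 20 ⇒ 0x45087 (P1/RW1/US1/PS1)
  ⇒ phys 0x458C5 (huge @L0)  [1 reads]
#3 VA=0x700815418 (w,user):
  lvl0: tbl 0x31, slot 28 ⇒ 0x48007 (P1/RW1/US1/PS0)
  lvl1: tbl 0x48, slot 4 ⇒ 0x4C007 (P1/RW1/US1/PS0)
  lvl2: tbl 0x4C, slot 21 ⇒ 0x50005 (P1/RW0/US1/PS0)
  ⇒ fault: PROTECTION_VIOLATION  — 3 lookups
#4 VA=0x300A1A2F8 (w,kernel):
  lvl0: tbl 0x31, slot 12 ⇒ 0x51007 (P1/RW1/US1/PS0)
  lvl1: tbl 0x51, slot 5 ⇒ 0x53007 (P1/RW1/US1/PS0)
  lvl2: tbl 0x53, slot 26 ⇒ 0x54007 (P1/RW1/US1/PS0)
  ⇒ phys 0x542F8  [3 reads]
#5 VA=0x1C0A0A0A1 (w,user):
  lvl0: tbl 0x31, slot 7 ⇒ 0x58007 (P1/RW1/US1/PS0)
  lvl1: tbl 0x58, slot 5 ⇒ 0x59007 (P1/RW1/US1/PS0)
  lvl2: tbl 0x59, slot 10 ⇒ 0x5B005 (P1/RW0/US1/PS0)
  ⇒ fault: PROTECTION_VIOLATION  — 3 lookups

Access #4 fault: NONE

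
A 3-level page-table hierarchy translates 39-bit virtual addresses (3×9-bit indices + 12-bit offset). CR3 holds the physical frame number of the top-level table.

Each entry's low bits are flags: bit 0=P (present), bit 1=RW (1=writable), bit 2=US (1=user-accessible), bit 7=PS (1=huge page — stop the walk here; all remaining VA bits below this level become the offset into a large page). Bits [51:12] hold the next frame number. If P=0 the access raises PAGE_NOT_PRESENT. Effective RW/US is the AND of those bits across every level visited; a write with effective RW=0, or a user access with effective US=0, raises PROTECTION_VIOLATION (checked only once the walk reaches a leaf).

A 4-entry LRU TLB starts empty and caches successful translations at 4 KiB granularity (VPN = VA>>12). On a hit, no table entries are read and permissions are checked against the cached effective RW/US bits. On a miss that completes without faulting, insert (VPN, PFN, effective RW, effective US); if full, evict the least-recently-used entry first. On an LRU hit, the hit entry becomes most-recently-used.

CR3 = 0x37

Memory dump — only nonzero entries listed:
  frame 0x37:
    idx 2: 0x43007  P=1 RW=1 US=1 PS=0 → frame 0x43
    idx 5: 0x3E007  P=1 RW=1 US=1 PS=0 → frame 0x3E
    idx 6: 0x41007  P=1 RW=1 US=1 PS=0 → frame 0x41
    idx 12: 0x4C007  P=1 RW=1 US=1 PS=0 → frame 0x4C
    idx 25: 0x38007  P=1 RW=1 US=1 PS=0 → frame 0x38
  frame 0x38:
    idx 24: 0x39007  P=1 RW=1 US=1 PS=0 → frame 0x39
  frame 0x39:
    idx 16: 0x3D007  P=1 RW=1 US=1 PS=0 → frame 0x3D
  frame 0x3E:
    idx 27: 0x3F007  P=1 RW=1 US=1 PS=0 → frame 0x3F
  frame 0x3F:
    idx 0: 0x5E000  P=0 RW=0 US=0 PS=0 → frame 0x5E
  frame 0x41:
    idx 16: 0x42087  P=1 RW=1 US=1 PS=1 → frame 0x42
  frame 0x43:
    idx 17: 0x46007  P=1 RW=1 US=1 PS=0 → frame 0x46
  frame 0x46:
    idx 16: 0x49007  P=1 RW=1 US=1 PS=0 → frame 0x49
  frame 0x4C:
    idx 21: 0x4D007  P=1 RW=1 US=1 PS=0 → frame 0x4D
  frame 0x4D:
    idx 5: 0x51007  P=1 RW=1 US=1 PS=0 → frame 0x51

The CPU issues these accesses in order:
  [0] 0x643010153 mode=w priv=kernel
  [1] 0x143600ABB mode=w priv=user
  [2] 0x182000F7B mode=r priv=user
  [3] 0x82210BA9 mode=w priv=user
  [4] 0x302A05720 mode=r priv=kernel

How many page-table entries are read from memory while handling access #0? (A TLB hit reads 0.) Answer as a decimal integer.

Trace:
#0 VA=0x643010153 (w,kernel):
  [0] read 0x37 idx=25: raw=0x38007 flags P=1 W=1 U=1 S=0
  [1] read 0x38 idx=24: raw=0x39007 flags P=1 W=1 U=1 S=0
  [2] read 0x39 idx=16: raw=0x3D007 flags P=1 W=1 U=1 S=0
  ✓ 0x3D153  — 3 lookups
#1 VA=0x143600ABB (w,user):
  [0] read 0x37 idx=5: raw=0x3E007 flags P=1 W=1 U=1 S=0
  [1] read 0x3E idx=27: raw=0x3F007 flags P=1 W=1 U=1 S=0
  [2] read 0x3F idx=0: raw=0x5E000 flags P=0 W=0 U=0 S=0
  → PAGE_NOT_PRESENT  (3 entries read)
#2 VA=0x182000F7B (r,user):
  [0] read 0x37 idx=6: raw=0x41007 flags P=1 W=1 U=1 S=0
  [1] read 0x41 idx=16: raw=0x42087 flags P=1 W=1 U=1 S=1
  ✓ 0x42F7B (huge @L1)  — 2 lookups
#3 VA=0x82210BA9 (w,user):
  [0] read 0x37 idx=2: raw=0x43007 flags P=1 W=1 U=1 S=0
  [1] read 0x43 idx=17: raw=0x46007 flags P=1 W=1 U=1 S=0
  [2] read 0x46 idx=16: raw=0x49007 flags P=1 W=1 U=1 S=0
  ✓ 0x49BA9  — 3 lookups
#4 VA=0x302A05720 (r,kernel):
  [0] read 0x37 idx=12: raw=0x4C007 flags P=1 W=1 U=1 S=0
  [1] read 0x4C idx=21: raw=0x4D007 flags P=1 W=1 U=1 S=0
  [2] read 0x4D idx=5: raw=0x51007 flags P=1 W=1 U=1 S=0
  ✓ 0x51720  — 3 lookups

Entries read for #0: 3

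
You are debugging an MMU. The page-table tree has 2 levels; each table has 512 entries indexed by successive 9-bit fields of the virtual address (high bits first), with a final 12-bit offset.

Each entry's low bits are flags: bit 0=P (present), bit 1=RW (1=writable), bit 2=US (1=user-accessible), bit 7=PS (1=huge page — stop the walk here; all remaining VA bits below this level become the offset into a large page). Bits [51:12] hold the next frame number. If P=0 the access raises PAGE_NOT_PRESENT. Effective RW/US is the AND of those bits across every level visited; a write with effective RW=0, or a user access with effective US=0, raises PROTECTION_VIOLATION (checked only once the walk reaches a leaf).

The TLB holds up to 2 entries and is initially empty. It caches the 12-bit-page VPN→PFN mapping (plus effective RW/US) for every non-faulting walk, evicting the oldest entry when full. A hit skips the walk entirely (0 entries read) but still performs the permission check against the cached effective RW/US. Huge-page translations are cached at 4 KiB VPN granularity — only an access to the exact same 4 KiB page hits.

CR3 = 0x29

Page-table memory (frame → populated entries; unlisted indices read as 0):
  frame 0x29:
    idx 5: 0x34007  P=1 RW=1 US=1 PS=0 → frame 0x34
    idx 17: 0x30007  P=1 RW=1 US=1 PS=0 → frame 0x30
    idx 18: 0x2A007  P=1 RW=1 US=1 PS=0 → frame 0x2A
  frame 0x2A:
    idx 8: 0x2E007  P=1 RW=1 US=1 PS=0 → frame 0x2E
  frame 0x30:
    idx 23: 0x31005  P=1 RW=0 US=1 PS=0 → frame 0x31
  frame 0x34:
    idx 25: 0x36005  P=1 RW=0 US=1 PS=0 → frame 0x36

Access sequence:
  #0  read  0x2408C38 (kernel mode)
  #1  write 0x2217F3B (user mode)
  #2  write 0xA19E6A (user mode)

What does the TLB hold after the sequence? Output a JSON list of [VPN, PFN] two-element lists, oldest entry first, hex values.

Trace:
#0 VA=0x2408C38 (r,kernel):
  lvl0: tbl 0x29, slot 18 ⇒ 0x2A007 (P1/RW1/US1/PS0)
  lvl1: tbl 0x2A, slot 8 ⇒ 0x2E007 (P1/RW1/US1/PS0)
  ⇒ phys 0x2EC38  [2 reads]
#1 VA=0x2217F3B (w,user):
  lvl0: tbl 0x29, slot 17 ⇒ 0x30007 (P1/RW1/US1/PS0)
  lvl1: tbl 0x30, slot 23 ⇒ 0x31005 (P1/RW0/US1/PS0)
  ⇒ fault: PROTECTION_VIOLATION  — 2 lookups
#2 VA=0xA19E6A (w,user):
  lvl0: tbl 0x29, slot 5 ⇒ 0x34007 (P1/RW1/US1/PS0)
  lvl1: tbl 0x34, slot 25 ⇒ 0x36005 (P1/RW0/US1/PS0)
  ⇒ fault: PROTECTION_VIOLATION  — 2 lookups

TLB: [["0x2408", "0x2E"]]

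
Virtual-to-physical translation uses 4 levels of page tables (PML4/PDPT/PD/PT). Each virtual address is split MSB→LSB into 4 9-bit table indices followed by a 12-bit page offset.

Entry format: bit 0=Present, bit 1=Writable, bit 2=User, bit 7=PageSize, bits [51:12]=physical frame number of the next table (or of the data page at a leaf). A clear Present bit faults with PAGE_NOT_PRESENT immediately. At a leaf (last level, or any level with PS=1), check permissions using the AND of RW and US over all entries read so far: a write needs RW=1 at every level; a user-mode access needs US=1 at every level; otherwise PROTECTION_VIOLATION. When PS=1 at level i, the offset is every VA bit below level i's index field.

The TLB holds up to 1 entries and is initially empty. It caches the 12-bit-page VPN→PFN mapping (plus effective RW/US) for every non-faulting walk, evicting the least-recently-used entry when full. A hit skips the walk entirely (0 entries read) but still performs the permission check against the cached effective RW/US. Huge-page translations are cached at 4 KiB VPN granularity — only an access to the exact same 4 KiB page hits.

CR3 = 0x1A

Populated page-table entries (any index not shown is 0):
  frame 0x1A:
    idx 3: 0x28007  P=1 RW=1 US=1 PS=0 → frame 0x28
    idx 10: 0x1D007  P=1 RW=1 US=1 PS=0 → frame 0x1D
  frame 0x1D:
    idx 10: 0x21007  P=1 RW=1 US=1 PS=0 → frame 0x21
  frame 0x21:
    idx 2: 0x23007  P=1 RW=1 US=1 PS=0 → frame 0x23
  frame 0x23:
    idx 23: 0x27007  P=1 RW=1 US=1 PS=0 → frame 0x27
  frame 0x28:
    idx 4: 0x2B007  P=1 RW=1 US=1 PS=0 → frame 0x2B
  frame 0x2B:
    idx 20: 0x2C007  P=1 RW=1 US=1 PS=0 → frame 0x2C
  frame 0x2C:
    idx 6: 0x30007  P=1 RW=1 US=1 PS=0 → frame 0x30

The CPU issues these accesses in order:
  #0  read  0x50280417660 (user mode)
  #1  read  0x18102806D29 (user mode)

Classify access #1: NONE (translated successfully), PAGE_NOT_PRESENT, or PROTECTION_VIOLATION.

Per-access translation:
#0 VA=0x50280417660 (r,user):
  [0] read 0x1A idx=10: raw=0x1D007 flags P=1 W=1 U=1 S=0
  [1] read 0x1D idx=10: raw=0x21007 flags P=1 W=1 U=1 S=0
  [2] read 0x21 idx=2: raw=0x23007 flags P=1 W=1 U=1 S=0
  [3] read 0x23 idx=23: raw=0x27007 flags P=1 W=1 U=1 S=0
  → PA=0x27660  (4 entries read)
#1 VA=0x18102806D29 (r,user):
  [0] read 0x1A idx=3: raw=0x28007 flags P=1 W=1 U=1 S=0
  [1] read 0x28 idx=4: raw=0x2B007 flags P=1 W=1 U=1 S=0
  [2] read 0x2B idx=20: raw=0x2C007 flags P=1 W=1 U=1 S=0
  [3] read 0x2C idx=6: raw=0x30007 flags P=1 W=1 U=1 S=0
  → PA=0x30D29  (4 entries read)

Access #1 fault: NONE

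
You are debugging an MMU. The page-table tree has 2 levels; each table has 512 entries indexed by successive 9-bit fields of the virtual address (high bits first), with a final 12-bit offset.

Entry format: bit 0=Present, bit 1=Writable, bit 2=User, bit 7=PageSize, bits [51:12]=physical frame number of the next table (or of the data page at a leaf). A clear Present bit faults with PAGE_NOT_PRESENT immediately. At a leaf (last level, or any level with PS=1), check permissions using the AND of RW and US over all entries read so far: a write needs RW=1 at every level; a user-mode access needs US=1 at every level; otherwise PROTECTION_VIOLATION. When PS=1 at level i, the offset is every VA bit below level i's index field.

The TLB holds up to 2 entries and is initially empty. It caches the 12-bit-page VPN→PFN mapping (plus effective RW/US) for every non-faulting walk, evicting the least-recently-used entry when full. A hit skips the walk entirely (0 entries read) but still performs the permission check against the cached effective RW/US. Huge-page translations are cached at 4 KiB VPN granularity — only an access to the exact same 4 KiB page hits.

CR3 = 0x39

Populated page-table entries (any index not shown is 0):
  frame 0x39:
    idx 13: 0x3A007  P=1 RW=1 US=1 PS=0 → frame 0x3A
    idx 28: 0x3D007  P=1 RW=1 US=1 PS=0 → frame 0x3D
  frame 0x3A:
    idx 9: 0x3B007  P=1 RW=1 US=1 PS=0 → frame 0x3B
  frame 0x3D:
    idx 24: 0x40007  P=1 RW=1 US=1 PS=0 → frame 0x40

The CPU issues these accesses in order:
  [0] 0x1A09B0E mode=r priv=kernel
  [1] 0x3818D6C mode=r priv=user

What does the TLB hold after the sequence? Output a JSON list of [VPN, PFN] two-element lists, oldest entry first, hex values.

Walk each access:
#0 VA=0x1A09B0E (r,kernel):
  lvl0: tbl 0x39, slot 13 ⇒ 0x3A007 (P1/RW1/US1/PS0)
  lvl1: tbl 0x3A, slot 9 ⇒ 0x3B007 (P1/RW1/US1/PS0)
  ⇒ phys 0x3BB0E  [2 reads]
#1 VA=0x3818D6C (r,user):
  lvl0: tbl 0x39, slot 28 ⇒ 0x3D007 (P1/RW1/US1/PS0)
  lvl1: tbl 0x3D, slot 24 ⇒ 0x40007 (P1/RW1/US1/PS0)
  ⇒ phys 0x40D6C  [2 reads]

TLB: [["0x1A09", "0x3B"], ["0x3818", "0x40"]]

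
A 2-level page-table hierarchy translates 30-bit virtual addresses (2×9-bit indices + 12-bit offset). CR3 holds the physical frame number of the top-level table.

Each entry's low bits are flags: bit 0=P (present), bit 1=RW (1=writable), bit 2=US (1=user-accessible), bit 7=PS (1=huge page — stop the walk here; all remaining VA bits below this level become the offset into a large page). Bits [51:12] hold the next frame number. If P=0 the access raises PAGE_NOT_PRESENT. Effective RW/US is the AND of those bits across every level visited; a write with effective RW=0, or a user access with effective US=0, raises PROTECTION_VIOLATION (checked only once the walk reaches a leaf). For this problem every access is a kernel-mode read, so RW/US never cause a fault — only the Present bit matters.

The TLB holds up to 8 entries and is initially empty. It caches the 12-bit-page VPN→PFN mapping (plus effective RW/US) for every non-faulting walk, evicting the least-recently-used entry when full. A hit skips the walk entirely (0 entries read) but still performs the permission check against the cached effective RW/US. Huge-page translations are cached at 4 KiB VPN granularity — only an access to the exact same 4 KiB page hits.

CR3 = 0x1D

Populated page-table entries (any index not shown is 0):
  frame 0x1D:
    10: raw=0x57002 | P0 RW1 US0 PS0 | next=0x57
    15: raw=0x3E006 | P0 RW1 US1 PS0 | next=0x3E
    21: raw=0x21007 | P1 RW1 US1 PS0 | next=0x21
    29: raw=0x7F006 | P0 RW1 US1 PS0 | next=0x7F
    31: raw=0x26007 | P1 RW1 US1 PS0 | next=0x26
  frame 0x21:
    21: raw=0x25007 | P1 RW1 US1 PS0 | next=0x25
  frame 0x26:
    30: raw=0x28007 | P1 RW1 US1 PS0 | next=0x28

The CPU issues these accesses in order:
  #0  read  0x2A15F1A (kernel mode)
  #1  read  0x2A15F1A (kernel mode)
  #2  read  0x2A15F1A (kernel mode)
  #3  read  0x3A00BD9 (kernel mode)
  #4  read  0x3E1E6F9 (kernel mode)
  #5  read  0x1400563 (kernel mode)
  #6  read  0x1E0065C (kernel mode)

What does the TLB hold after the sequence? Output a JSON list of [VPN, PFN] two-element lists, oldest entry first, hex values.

Trace:
#0 VA=0x2A15F1A (r,kernel):
  L0: frame=0x1D idx=21 entry=0x21007 [P=1 RW=1 US=1 PS=0]
  L1: frame=0x21 idx=21 entry=0x25007 [P=1 RW=1 US=1 PS=0]
  ✓ 0x25F1A  — 2 lookups
#1 VA=0x2A15F1A (r,kernel):
  TLB hit vpn=0x2A15 → PA=0x25F1A
#2 VA=0x2A15F1A (r,kernel):
  TLB hit vpn=0x2A15 → PA=0x25F1A
#3 VA=0x3A00BD9 (r,kernel):
  L0: frame=0x1D idx=29 entry=0x7F006 [P=0 RW=1 US=1 PS=0]
  → PAGE_NOT_PRESENT  (1 entries read)
#4 VA=0x3E1E6F9 (r,kernel):
  L0: frame=0x1D idx=31 entry=0x26007 [P=1 RW=1 US=1 PS=0]
  L1: frame=0x26 idx=30 entry=0x28007 [P=1 RW=1 US=1 PS=0]
  ✓ 0x286F9  — 2 lookups
#5 VA=0x1400563 (r,kernel):
  L0: frame=0x1D idx=10 entry=0x57002 [P=0 RW=1 US=0 PS=0]
  → PAGE_NOT_PRESENT  (1 entries read)
#6 VA=0x1E0065C (r,kernel):
  L0: frame=0x1D idx=15 entry=0x3E006 [P=0 RW=1 US=1 PS=0]
  → PAGE_NOT_PRESENT  (1 entries read)

TLB: [["0x2A15", "0x25"], ["0x3E1E", "0x28"]]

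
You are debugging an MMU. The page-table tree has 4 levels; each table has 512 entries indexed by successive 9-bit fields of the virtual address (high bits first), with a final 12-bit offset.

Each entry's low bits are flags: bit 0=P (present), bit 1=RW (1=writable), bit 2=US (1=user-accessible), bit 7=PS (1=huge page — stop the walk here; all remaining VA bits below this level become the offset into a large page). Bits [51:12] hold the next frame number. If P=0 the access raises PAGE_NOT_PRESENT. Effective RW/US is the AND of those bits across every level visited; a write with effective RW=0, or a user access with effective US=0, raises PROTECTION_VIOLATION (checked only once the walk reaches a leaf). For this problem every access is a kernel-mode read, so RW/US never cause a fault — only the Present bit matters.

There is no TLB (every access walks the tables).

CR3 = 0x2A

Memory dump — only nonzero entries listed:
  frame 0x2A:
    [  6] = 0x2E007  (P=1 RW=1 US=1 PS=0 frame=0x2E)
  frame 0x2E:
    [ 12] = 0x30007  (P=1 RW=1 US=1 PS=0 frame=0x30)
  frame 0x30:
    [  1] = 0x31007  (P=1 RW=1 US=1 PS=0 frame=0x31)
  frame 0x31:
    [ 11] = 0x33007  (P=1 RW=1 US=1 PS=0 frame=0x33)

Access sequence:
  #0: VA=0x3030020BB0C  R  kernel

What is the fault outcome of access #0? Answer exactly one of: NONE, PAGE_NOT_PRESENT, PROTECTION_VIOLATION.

Trace:
#0 VA=0x3030020BB0C (r,kernel):
  lvl0: tbl 0x2A, slot 6 ⇒ 0x2E007 (P1/RW1/US1/PS0)
  lvl1: tbl 0x2E, slot 12 ⇒ 0x30007 (P1/RW1/US1/PS0)
  lvl2: tbl 0x30, slot 1 ⇒ 0x31007 (P1/RW1/US1/PS0)
  lvl3: tbl 0x31, slot 11 ⇒ 0x33007 (P1/RW1/US1/PS0)
  ⇒ phys 0x33B0C  [4 reads]

Access #0 fault: NONE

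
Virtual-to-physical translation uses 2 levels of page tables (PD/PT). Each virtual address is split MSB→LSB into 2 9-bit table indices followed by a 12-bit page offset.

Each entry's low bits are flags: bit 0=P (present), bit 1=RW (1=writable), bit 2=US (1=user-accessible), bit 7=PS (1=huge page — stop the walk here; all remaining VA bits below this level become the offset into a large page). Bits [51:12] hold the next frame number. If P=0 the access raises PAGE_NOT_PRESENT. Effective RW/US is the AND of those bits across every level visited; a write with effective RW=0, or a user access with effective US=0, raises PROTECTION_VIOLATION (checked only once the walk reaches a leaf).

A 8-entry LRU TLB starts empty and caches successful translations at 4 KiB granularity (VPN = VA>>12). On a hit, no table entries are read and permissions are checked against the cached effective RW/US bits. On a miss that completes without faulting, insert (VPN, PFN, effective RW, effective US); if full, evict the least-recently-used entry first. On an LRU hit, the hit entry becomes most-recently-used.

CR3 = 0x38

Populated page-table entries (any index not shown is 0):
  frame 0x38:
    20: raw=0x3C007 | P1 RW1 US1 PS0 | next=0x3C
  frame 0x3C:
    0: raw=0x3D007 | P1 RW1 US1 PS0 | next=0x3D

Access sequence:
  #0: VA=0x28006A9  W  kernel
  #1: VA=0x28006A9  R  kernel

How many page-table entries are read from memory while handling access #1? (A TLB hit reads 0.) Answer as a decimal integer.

Trace:
#0 VA=0x28006A9 (w,kernel):
  lvl0: tbl 0x38, slot 20 ⇒ 0x3C007 (P1/RW1/US1/PS0)
  lvl1: tbl 0x3C, slot 0 ⇒ 0x3D007 (P1/RW1/US1/PS0)
  ⇒ phys 0x3D6A9  [2 reads]
#1 VA=0x28006A9 (r,kernel):
  TLB hit vpn=0x2800 → PA=0x3D6A9

Entries read for #1: 0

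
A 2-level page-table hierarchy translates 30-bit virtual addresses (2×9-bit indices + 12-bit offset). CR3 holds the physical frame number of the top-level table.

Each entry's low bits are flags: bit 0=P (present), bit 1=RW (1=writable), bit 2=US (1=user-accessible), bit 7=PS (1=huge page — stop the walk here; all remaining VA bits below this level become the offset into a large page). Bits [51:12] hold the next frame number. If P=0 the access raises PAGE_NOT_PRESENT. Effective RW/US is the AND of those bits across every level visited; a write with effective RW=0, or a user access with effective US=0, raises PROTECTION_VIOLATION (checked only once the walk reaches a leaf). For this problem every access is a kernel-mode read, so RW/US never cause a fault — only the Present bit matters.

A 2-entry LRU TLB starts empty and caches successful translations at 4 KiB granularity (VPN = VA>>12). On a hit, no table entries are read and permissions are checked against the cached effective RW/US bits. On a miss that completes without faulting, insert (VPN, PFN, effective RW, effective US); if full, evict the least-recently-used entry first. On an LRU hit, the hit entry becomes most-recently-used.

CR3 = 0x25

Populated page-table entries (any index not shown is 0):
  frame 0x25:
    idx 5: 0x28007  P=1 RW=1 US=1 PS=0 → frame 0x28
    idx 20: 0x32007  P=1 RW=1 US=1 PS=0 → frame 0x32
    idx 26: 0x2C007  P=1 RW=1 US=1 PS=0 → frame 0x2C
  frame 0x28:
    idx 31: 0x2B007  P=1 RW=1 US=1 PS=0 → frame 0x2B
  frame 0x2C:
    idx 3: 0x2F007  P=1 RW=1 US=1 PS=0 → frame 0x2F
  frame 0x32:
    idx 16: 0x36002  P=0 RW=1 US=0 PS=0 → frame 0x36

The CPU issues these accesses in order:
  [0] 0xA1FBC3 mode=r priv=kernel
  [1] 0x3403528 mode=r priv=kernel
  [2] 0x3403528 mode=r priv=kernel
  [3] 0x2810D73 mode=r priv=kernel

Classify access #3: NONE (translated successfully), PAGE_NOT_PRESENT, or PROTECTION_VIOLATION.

Walk each access:
#0 VA=0xA1FBC3 (r,kernel):
  L0 @0x25[5] → 0x28007  P=1,RW=1,US=1,PS=0
  L1 @0x28[31] → 0x2B007  P=1,RW=1,US=1,PS=0
  ✓ 0x2BBC3  — 2 lookups
#1 VA=0x3403528 (r,kernel):
  L0 @0x25[26] → 0x2C007  P=1,RW=1,US=1,PS=0
  L1 @0x2C[3] → 0x2F007  P=1,RW=1,US=1,PS=0
  ✓ 0x2F528  — 2 lookups
#2 VA=0x3403528 (r,kernel):
  TLB hit vpn=0x3403 → PA=0x2F528
#3 VA=0x2810D73 (r,kernel):
  L0 @0x25[20] → 0x32007  P=1,RW=1,US=1,PS=0
  L1 @0x32[16] → 0x36002  P=0,RW=1,US=0,PS=0
  ⇒ fault: PAGE_NOT_PRESENT  — 2 lookups

Access #3 fault: PAGE_NOT_PRESENT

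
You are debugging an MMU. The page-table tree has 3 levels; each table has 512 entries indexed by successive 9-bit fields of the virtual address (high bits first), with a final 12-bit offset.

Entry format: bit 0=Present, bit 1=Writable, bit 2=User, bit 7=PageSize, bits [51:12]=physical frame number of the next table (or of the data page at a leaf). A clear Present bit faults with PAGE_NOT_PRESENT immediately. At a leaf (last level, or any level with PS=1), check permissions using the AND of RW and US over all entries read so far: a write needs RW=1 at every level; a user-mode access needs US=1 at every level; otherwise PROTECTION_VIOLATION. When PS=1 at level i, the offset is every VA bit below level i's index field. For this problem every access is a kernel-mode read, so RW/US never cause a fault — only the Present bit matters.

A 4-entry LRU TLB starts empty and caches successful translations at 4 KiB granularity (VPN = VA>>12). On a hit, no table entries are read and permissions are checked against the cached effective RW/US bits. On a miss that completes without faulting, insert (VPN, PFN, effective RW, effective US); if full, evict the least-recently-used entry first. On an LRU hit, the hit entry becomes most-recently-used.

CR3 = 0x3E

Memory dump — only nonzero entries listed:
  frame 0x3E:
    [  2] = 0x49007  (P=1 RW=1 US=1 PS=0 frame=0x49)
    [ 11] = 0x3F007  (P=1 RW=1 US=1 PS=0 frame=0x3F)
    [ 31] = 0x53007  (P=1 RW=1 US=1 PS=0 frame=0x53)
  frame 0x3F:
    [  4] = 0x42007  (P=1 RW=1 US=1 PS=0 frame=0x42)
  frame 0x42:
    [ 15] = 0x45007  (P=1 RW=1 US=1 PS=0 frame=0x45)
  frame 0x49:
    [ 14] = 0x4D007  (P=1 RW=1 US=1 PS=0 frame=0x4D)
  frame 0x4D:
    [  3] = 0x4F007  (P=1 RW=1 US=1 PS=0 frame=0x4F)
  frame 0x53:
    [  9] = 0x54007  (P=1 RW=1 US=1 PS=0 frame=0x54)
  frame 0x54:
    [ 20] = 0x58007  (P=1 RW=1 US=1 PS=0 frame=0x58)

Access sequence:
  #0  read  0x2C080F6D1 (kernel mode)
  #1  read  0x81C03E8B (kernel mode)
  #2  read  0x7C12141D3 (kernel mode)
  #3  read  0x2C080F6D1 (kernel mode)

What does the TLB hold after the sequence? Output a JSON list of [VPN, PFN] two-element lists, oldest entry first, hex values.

Per-access translation:
#0 VA=0x2C080F6D1 (r,kernel):
  lvl0: tbl 0x3E, slot 11 ⇒ 0x3F007 (P1/RW1/US1/PS0)
  lvl1: tbl 0x3F, slot 4 ⇒ 0x42007 (P1/RW1/US1/PS0)
  lvl2: tbl 0x42, slot 15 ⇒ 0x45007 (P1/RW1/US1/PS0)
  ⇒ phys 0x456D1  [3 reads]
#1 VA=0x81C03E8B (r,kernel):
  lvl0: tbl 0x3E, slot 2 ⇒ 0x49007 (P1/RW1/US1/PS0)
  lvl1: tbl 0x49, slot 14 ⇒ 0x4D007 (P1/RW1/US1/PS0)
  lvl2: tbl 0x4D, slot 3 ⇒ 0x4F007 (P1/RW1/US1/PS0)
  ⇒ phys 0x4FE8B  [3 reads]
#2 VA=0x7C12141D3 (r,kernel):
  lvl0: tbl 0x3E, slot 31 ⇒ 0x53007 (P1/RW1/US1/PS0)
  lvl1: tbl 0x53, slot 9 ⇒ 0x54007 (P1/RW1/US1/PS0)
  lvl2: tbl 0x54, slot 20 ⇒ 0x58007 (P1/RW1/US1/PS0)
  ⇒ phys 0x581D3  [3 reads]
#3 VA=0x2C080F6D1 (r,kernel):
  TLB hit vpn=0x2C080F → PA=0x456D1

TLB: [["0x81C03", "0x4F"], ["0x7C1214", "0x58"], ["0x2C080F", "0x45"]]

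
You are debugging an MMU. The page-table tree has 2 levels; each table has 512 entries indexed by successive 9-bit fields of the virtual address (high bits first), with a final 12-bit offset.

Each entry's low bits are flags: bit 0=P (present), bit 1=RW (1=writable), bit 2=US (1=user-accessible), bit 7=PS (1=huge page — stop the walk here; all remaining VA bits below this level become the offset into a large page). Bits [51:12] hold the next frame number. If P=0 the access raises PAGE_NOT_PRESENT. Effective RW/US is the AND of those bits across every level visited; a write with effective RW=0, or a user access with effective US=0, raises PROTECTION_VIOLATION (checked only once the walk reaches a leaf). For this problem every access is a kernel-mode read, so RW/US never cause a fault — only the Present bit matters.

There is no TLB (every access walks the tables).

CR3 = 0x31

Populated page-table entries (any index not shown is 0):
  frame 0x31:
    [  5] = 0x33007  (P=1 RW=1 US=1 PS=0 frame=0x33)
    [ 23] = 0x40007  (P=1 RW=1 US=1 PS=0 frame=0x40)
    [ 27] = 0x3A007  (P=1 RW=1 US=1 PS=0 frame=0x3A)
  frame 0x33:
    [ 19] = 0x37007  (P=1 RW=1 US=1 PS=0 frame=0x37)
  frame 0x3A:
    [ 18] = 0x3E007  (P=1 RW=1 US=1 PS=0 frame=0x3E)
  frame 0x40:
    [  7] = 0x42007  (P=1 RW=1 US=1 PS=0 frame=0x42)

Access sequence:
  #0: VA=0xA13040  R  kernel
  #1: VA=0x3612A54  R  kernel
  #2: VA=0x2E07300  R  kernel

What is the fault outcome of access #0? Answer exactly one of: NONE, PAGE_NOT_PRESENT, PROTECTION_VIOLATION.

Per-access translation:
#0 VA=0xA13040 (r,kernel):
  L0 @0x31[5] → 0x33007  P=1,RW=1,US=1,PS=0
  L1 @0x33[19] → 0x37007  P=1,RW=1,US=1,PS=0
  ⇒ phys 0x37040  [2 reads]
#1 VA=0x3612A54 (r,kernel):
  L0 @0x31[27] → 0x3A007  P=1,RW=1,US=1,PS=0
  L1 @0x3A[18] → 0x3E007  P=1,RW=1,US=1,PS=0
  ⇒ phys 0x3EA54  [2 reads]
#2 VA=0x2E07300 (r,kernel):
  L0 @0x31[23] → 0x40007  P=1,RW=1,US=1,PS=0
  L1 @0x40[7] → 0x42007  P=1,RW=1,US=1,PS=0
  ⇒ phys 0x42300  [2 reads]

Access #0 fault: NONE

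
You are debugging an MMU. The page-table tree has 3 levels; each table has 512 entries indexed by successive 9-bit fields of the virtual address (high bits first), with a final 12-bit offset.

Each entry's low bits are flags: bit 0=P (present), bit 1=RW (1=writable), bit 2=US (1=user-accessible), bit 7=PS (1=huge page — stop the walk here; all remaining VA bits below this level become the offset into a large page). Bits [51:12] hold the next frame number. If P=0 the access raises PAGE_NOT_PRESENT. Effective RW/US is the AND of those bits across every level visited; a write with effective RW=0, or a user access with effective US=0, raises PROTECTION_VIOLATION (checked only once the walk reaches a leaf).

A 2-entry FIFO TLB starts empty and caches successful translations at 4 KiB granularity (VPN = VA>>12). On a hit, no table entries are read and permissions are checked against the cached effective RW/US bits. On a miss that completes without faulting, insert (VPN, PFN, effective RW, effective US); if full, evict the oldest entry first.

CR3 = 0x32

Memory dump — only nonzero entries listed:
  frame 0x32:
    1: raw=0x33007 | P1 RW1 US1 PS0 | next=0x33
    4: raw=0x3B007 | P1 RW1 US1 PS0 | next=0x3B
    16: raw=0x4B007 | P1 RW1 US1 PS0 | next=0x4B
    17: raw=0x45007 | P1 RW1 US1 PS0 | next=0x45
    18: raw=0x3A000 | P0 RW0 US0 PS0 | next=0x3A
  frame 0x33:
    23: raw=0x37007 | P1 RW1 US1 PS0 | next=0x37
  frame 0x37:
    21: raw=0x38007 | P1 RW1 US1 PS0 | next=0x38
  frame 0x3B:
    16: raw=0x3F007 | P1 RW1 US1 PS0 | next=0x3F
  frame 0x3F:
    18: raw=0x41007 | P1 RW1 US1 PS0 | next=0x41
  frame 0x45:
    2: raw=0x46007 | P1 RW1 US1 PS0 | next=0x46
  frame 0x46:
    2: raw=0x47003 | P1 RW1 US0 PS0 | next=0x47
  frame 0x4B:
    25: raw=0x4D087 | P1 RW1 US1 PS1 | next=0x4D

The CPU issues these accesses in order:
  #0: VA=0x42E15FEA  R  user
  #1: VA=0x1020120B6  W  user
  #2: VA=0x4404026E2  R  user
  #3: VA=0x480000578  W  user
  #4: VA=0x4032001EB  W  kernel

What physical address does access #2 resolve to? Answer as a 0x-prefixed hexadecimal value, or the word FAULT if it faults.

Walk each access:
#0 VA=0x42E15FEA (r,user):
  L0 @0x32[1] → 0x33007  P=1,RW=1,US=1,PS=0
  L1 @0x33[23] → 0x37007  P=1,RW=1,US=1,PS=0
  L2 @0x37[21] → 0x38007  P=1,RW=1,US=1,PS=0
  ⇒ phys 0x38FEA  [3 reads]
#1 VA=0x1020120B6 (w,user):
  L0 @0x32[4] → 0x3B007  P=1,RW=1,US=1,PS=0
  L1 @0x3B[16] → 0x3F007  P=1,RW=1,US=1,PS=0
  L2 @0x3F[18] → 0x41007  P=1,RW=1,US=1,PS=0
  ⇒ phys 0x410B6  [3 reads]
#2 VA=0x4404026E2 (r,user):
  L0 @0x32[17] → 0x45007  P=1,RW=1,US=1,PS=0
  L1 @0x45[2] → 0x46007  P=1,RW=1,US=1,PS=0
  L2 @0x46[2] → 0x47003  P=1,RW=1,US=0,PS=0
  → PROTECTION_VIOLATION  (3 entries read)
#3 VA=0x480000578 (w,user):
  L0 @0x32[18] → 0x3A000  P=0,RW=0,US=0,PS=0
  → PAGE_NOT_PRESENT  (1 entries read)
#4 VA=0x4032001EB (w,kernel):
  L0 @0x32[16] → 0x4B007  P=1,RW=1,US=1,PS=0
  L1 @0x4B[25] → 0x4D087  P=1,RW=1,US=1,PS=1
  ⇒ phys 0x4D1EB (huge @L1)  [2 reads]

Access #2 PA: FAULT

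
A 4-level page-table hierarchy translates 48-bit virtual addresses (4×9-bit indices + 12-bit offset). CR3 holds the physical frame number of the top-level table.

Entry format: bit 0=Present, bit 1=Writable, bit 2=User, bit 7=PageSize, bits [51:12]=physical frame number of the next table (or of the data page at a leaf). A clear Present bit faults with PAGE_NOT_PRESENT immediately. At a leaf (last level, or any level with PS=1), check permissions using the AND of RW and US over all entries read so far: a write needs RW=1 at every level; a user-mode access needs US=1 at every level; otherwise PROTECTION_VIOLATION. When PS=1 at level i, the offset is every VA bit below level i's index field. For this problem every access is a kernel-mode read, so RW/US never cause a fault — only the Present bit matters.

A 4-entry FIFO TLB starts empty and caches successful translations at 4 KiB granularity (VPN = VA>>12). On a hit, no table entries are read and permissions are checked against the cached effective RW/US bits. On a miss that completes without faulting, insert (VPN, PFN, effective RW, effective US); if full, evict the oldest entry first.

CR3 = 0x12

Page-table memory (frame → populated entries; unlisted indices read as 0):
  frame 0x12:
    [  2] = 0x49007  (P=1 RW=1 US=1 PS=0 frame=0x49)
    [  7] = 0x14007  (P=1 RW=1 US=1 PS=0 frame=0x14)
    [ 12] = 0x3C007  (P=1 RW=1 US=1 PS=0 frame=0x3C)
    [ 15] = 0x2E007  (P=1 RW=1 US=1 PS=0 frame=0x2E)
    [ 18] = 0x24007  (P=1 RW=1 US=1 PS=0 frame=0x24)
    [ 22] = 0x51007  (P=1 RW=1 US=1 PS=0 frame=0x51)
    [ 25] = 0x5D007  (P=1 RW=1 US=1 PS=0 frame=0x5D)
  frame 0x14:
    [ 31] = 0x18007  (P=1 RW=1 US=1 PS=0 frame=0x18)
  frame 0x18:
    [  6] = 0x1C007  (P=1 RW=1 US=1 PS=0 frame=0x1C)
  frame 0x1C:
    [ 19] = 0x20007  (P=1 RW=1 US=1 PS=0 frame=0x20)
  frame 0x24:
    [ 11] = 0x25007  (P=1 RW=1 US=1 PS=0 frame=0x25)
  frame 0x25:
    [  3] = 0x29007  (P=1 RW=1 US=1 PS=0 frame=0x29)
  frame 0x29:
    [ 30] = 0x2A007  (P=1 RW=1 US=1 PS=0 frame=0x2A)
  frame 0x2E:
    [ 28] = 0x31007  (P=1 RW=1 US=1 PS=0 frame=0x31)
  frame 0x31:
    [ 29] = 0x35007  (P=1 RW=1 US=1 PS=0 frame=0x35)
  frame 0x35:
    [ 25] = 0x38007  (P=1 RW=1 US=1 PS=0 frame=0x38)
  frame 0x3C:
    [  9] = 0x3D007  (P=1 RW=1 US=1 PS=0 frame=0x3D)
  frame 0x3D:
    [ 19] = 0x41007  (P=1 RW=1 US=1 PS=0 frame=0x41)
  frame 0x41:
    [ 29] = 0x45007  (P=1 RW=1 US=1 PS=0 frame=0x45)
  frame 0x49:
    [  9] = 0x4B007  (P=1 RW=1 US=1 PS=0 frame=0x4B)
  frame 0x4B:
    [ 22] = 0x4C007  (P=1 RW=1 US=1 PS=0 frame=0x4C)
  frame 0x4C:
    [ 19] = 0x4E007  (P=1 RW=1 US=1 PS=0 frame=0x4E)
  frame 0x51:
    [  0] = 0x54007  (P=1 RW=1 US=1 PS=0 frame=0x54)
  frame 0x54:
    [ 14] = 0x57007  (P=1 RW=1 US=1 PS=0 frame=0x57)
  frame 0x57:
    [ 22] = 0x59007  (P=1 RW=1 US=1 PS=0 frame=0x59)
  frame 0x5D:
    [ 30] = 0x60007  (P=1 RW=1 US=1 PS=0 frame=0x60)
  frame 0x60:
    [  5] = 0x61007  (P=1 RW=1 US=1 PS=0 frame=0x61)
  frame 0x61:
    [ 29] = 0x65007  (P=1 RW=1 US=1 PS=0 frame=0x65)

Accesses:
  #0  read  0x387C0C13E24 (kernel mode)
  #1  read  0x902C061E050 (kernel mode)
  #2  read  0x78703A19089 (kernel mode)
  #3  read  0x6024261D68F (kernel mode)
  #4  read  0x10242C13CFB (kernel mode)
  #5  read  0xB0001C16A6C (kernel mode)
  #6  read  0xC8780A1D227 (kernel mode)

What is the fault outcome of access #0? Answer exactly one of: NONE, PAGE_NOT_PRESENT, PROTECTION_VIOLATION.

Trace:
#0 VA=0x387C0C13E24 (r,kernel):
  lvl0: tbl 0x12, slot 7 ⇒ 0x14007 (P1/RW1/US1/PS0)
  lvl1: tbl 0x14, slot 31 ⇒ 0x18007 (P1/RW1/US1/PS0)
  lvl2: tbl 0x18, slot 6 ⇒ 0x1C007 (P1/RW1/US1/PS0)
  lvl3: tbl 0x1C, slot 19 ⇒ 0x20007 (P1/RW1/US1/PS0)
  ⇒ phys 0x20E24  [4 reads]
#1 VA=0x902C061E050 (r,kernel):
  lvl0: tbl 0x12, slot 18 ⇒ 0x24007 (P1/RW1/US1/PS0)
  lvl1: tbl 0x24, slot 11 ⇒ 0x25007 (P1/RW1/US1/PS0)
  lvl2: tbl 0x25, slot 3 ⇒ 0x29007 (P1/RW1/US1/PS0)
  lvl3: tbl 0x29, slot 30 ⇒ 0x2A007 (P1/RW1/US1/PS0)
  ⇒ phys 0x2A050  [4 reads]
#2 VA=0x78703A19089 (r,kernel):
  lvl0: tbl 0x12, slot 15 ⇒ 0x2E007 (P1/RW1/US1/PS0)
  lvl1: tbl 0x2E, slot 28 ⇒ 0x31007 (P1/RW1/US1/PS0)
  lvl2: tbl 0x31, slot 29 ⇒ 0x35007 (P1/RW1/US1/PS0)
  lvl3: tbl 0x35, slot 25 ⇒ 0x38007 (P1/RW1/US1/PS0)
  ⇒ phys 0x38089  [4 reads]
#3 VA=0x6024261D68F (r,kernel):
  lvl0: tbl 0x12, slot 12 ⇒ 0x3C007 (P1/RW1/US1/PS0)
  lvl1: tbl 0x3C, slot 9 ⇒ 0x3D007 (P1/RW1/US1/PS0)
  lvl2: tbl 0x3D, slot 19 ⇒ 0x41007 (P1/RW1/US1/PS0)
  lvl3: tbl 0x41, slot 29 ⇒ 0x45007 (P1/RW1/US1/PS0)
  ⇒ phys 0x4568F  [4 reads]
#4 VA=0x10242C13CFB (r,kernel):
  lvl0: tbl 0x12, slot 2 ⇒ 0x49007 (P1/RW1/US1/PS0)
  lvl1: tbl 0x49, slot 9 ⇒ 0x4B007 (P1/RW1/US1/PS0)
  lvl2: tbl 0x4B, slot 22 ⇒ 0x4C007 (P1/RW1/US1/PS0)
  lvl3: tbl 0x4C, slot 19 ⇒ 0x4E007 (P1/RW1/US1/PS0)
  ⇒ phys 0x4ECFB  [4 reads]
#5 VA=0xB0001C16A6C (r,kernel):
  lvl0: tbl 0x12, slot 22 ⇒ 0x51007 (P1/RW1/US1/PS0)
  lvl1: tbl 0x51, slot 0 ⇒ 0x54007 (P1/RW1/US1/PS0)
  lvl2: tbl 0x54, slot 14 ⇒ 0x57007 (P1/RW1/US1/PS0)
  lvl3: tbl 0x57, slot 22 ⇒ 0x59007 (P1/RW1/US1/PS0)
  ⇒ phys 0x59A6C  [4 reads]
#6 VA=0xC8780A1D227 (r,kernel):
  lvl0: tbl 0x12, slot 25 ⇒ 0x5D007 (P1/RW1/US1/PS0)
  lvl1: tbl 0x5D, slot 30 ⇒ 0x60007 (P1/RW1/US1/PS0)
  lvl2: tbl 0x60, slot 5 ⇒ 0x61007 (P1/RW1/US1/PS0)
  lvl3: tbl 0x61, slot 29 ⇒ 0x65007 (P1/RW1/US1/PS0)
  ⇒ phys 0x65227  [4 reads]

Access #0 fault: NONE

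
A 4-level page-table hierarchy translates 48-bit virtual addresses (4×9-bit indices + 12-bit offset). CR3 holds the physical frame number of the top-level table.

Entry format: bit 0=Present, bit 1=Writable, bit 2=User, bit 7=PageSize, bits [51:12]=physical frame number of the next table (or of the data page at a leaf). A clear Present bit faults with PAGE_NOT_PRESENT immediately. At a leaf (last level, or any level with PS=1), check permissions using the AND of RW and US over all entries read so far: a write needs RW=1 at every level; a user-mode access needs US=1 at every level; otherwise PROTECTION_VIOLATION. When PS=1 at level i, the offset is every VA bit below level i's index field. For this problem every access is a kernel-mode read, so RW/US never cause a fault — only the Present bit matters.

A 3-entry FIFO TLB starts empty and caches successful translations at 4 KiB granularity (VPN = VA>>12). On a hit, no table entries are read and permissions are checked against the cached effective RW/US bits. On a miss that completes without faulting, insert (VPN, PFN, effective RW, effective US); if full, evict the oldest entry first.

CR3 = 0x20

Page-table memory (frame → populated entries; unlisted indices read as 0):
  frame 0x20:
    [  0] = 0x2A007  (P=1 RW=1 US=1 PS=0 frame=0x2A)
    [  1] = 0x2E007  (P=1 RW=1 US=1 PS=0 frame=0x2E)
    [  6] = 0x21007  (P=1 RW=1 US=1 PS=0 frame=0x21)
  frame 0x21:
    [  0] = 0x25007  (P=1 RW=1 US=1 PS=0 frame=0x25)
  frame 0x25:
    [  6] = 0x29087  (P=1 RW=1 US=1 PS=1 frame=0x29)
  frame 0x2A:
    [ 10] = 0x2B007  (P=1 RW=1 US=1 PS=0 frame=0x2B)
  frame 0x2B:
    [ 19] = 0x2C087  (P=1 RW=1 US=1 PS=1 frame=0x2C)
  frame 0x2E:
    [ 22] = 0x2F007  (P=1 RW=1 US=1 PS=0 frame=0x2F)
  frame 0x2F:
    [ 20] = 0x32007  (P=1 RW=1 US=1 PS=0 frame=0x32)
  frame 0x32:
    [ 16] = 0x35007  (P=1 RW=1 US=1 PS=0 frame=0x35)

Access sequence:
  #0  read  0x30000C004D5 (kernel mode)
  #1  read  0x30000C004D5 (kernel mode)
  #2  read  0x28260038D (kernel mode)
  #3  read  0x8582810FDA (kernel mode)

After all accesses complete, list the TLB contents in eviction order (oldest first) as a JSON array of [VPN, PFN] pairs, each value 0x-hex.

Per-access translation:
#0 VA=0x30000C004D5 (r,kernel):
  [0] read 0x20 idx=6: raw=0x21007 flags P=1 W=1 U=1 S=0
  [1] read 0x21 idx=0: raw=0x25007 flags P=1 W=1 U=1 S=0
  [2] read 0x25 idx=6: raw=0x29087 flags P=1 W=1 U=1 S=1
  ✓ 0x294D5 (huge @L2)  — 3 lookups
#1 VA=0x30000C004D5 (r,kernel):
  TLB hit vpn=0x30000C00 → PA=0x294D5
#2 VA=0x28260038D (r,kernel):
  [0] read 0x20 idx=0: raw=0x2A007 flags P=1 W=1 U=1 S=0
  [1] read 0x2A idx=10: raw=0x2B007 flags P=1 W=1 U=1 S=0
  [2] read 0x2B idx=19: raw=0x2C087 flags P=1 W=1 U=1 S=1
  ✓ 0x2C38D (huge @L2)  — 3 lookups
#3 VA=0x8582810FDA (r,kernel):
  [0] read 0x20 idx=1: raw=0x2E007 flags P=1 W=1 U=1 S=0
  [1] read 0x2E idx=22: raw=0x2F007 flags P=1 W=1 U=1 S=0
  [2] read 0x2F idx=20: raw=0x32007 flags P=1 W=1 U=1 S=0
  [3] read 0x32 idx=16: raw=0x35007 flags P=1 W=1 U=1 S=0
  ✓ 0x35FDA  — 4 lookups

TLB: [["0x30000C00", "0x29"], ["0x282600", "0x2C"], ["0x8582810", "0x35"]]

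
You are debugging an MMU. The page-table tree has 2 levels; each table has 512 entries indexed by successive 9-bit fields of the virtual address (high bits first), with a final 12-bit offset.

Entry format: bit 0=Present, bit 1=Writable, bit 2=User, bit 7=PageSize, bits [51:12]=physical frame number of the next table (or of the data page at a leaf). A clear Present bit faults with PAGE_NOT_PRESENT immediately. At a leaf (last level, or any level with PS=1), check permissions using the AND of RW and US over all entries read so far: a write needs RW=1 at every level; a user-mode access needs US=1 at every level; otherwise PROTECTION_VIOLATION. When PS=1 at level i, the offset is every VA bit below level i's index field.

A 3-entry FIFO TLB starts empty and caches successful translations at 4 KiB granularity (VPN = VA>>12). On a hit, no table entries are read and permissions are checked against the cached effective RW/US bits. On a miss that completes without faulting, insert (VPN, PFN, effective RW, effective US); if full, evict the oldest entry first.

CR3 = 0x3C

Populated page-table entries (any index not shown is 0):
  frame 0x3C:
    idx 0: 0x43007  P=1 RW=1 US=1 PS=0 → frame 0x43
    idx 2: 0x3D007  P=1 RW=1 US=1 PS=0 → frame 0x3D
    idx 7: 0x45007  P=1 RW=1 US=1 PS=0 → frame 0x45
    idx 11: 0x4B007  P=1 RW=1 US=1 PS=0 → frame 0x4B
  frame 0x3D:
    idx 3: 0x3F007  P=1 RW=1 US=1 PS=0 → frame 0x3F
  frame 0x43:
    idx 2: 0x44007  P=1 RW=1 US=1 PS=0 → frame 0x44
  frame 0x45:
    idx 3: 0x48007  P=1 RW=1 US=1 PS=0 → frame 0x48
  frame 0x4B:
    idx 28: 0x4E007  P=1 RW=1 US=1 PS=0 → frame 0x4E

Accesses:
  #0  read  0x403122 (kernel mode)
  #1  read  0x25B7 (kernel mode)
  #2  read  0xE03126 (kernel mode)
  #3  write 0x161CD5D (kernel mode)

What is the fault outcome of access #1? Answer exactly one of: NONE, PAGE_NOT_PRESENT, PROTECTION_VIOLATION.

Walk each access:
#0 VA=0x403122 (r,kernel):
  L0: frame=0x3C idx=2 entry=0x3D007 [P=1 RW=1 US=1 PS=0]
  L1: frame=0x3D idx=3 entry=0x3F007 [P=1 RW=1 US=1 PS=0]
  ⇒ phys 0x3F122  [2 reads]
#1 VA=0x25B7 (r,kernel):
  L0: frame=0x3C idx=0 entry=0x43007 [P=1 RW=1 US=1 PS=0]
  L1: frame=0x43 idx=2 entry=0x44007 [P=1 RW=1 US=1 PS=0]
  ⇒ phys 0x445B7  [2 reads]
#2 VA=0xE03126 (r,kernel):
  L0: frame=0x3C idx=7 entry=0x45007 [P=1 RW=1 US=1 PS=0]
  L1: frame=0x45 idx=3 entry=0x48007 [P=1 RW=1 US=1 PS=0]
  ⇒ phys 0x48126  [2 reads]
#3 VA=0x161CD5D (w,kernel):
  L0: frame=0x3C idx=11 entry=0x4B007 [P=1 RW=1 US=1 PS=0]
  L1: frame=0x4B idx=28 entry=0x4E007 [P=1 RW=1 US=1 PS=0]
  ⇒ phys 0x4ED5D  [2 reads]

Access #1 fault: NONE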